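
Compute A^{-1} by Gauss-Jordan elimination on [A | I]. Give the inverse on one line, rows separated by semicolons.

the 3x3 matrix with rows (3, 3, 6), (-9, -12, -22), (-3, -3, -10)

inverse = [3/2 1/3 1/6; -2/3 -1/3 1/3; -1/4 0 -1/4]

Gauss-Jordan on [A | I]:
R1 <- (1/3)*R1:  [   1    1    2  |  1/3    0    0 ]
R2 <- R2 - (-9)*R1:  [  0  -3  -4  |   3   1   0 ]
R3 <- R3 - (-3)*R1:  [  0   0  -4  |   1   0   1 ]
R2 <- (1/-3)*R2:  [    0     1   4/3  |    -1  -1/3     0 ]
R1 <- R1 - (1)*R2:  [   1    0  2/3  |  4/3  1/3    0 ]
R3 <- (1/-4)*R3:  [    0     0     1  |  -1/4     0  -1/4 ]
R1 <- R1 - (2/3)*R3:  [   1    0    0  |  3/2  1/3  1/6 ]
R2 <- R2 - (4/3)*R3:  [    0     1     0  |  -2/3  -1/3   1/3 ]
Right block of [I | A^{-1}] is the inverse:
[  3/2   1/3   1/6 ]
[ -2/3  -1/3   1/3 ]
[ -1/4     0  -1/4 ]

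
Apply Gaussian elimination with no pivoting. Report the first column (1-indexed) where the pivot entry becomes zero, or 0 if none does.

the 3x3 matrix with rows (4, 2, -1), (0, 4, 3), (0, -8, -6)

Naive forward elimination:
R3 <- R3 - (-2)*R2:  [ 0  0  0 ]
Matrix at this point:
[ 4  2  -1 ]
[ 0  4   3 ]
[ 0  0   0 ]
Pivot entry (3,3) in the last row is zero and there are no rows below to swap with -> zero pivot in column 3 (A is singular).

first zero-pivot column = 3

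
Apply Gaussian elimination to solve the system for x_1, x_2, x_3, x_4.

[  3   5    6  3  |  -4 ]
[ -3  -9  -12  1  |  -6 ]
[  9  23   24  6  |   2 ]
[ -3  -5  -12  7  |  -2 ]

Forward elimination on [A|b]:
R2 <- R2 - (-1)*R1:  [   0   -4   -6    4  -10 ]
R3 <- R3 - (3)*R1:  [  0   8   6  -3  14 ]
R4 <- R4 - (-1)*R1:  [  0   0  -6  10  -6 ]
R3 <- R3 - (-2)*R2:  [  0   0  -6   5  -6 ]
R4 <- R4 - (1)*R3:  [ 0  0  0  5  0 ]
Row echelon form:
[ 3   5   6  3  |   -4 ]
[ 0  -4  -6  4  |  -10 ]
[ 0   0  -6  5  |   -6 ]
[ 0   0   0  5  |    0 ]
Back-substitution:
x_4 = (0) / 5 = 0
x_3 = (-6 - (5)*(0)) / -6 = 1
x_2 = (-10 - (-6)*(1) - (4)*(0)) / -4 = 1
x_1 = (-4 - (5)*(1) - (6)*(1) - (3)*(0)) / 3 = -5

(-5, 1, 1, 0)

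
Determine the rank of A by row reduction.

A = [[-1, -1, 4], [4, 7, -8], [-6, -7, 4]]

rank(A) = 3

Row reduction:
R2 <- R2 - (-4)*R1:  [ 0  3  8 ]
R3 <- R3 - (6)*R1:  [   0   -1  -20 ]
R3 <- R3 - (-1/3)*R2:  [     0      0  -52/3 ]
Row echelon form:
[ -1  -1      4 ]
[  0   3      8 ]
[  0   0  -52/3 ]
Nonzero rows / pivot columns: 3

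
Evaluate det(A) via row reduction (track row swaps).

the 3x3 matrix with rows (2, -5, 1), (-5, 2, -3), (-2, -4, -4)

det(A) = 54

Forward elimination:
R2 <- R2 - (-5/2)*R1:  [     0  -21/2   -1/2 ]
R3 <- R3 - (-1)*R1:  [  0  -9  -3 ]
R3 <- R3 - (6/7)*R2:  [     0      0  -18/7 ]
Upper-triangular form:
[ 2     -5      1 ]
[ 0  -21/2   -1/2 ]
[ 0      0  -18/7 ]
det(A) = (-1)^0 * (2) * (-21/2) * (-18/7) = 54  (0 row swaps -> sign +1)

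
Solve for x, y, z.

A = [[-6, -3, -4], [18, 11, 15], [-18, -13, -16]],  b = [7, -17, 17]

Forward elimination on [A|b]:
R2 <- R2 - (-3)*R1:  [ 0  2  3  4 ]
R3 <- R3 - (3)*R1:  [  0  -4  -4  -4 ]
R3 <- R3 - (-2)*R2:  [ 0  0  2  4 ]
Row echelon form:
[ -6  -3  -4  |  7 ]
[  0   2   3  |  4 ]
[  0   0   2  |  4 ]
Back-substitution:
z = (4) / 2 = 2
y = (4 - (3)*(2)) / 2 = -1
x = (7 - (-3)*(-1) - (-4)*(2)) / -6 = -2

(-2, -1, 2)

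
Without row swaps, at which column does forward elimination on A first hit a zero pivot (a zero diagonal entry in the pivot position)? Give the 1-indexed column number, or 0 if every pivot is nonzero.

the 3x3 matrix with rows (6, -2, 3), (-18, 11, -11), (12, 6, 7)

first zero-pivot column = 0

Naive forward elimination:
R2 <- R2 - (-3)*R1:  [  0   5  -2 ]
R3 <- R3 - (2)*R1:  [  0  10   1 ]
R3 <- R3 - (2)*R2:  [ 0  0  5 ]
All pivots nonzero; naive elimination completes without hitting a zero pivot.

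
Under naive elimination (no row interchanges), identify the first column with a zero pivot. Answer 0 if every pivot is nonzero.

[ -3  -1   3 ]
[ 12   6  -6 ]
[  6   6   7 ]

Naive forward elimination:
R2 <- R2 - (-4)*R1:  [ 0  2  6 ]
R3 <- R3 - (-2)*R1:  [  0   4  13 ]
R3 <- R3 - (2)*R2:  [ 0  0  1 ]
All pivots nonzero; naive elimination completes without hitting a zero pivot.

first zero-pivot column = 0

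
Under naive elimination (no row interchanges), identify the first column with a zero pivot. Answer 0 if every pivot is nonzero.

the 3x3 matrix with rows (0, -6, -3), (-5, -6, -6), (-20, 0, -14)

first zero-pivot column = 1

Naive forward elimination:
Pivot entry (1,1) is zero but row 2 has -5 in column 1 -> naive elimination stops; a row interchange (e.g. R1 <-> R2) would be required here.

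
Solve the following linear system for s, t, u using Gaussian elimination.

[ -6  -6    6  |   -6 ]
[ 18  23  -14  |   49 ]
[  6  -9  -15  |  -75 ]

(2, 3, 4)

Forward elimination on [A|b]:
R2 <- R2 - (-3)*R1:  [  0   5   4  31 ]
R3 <- R3 - (-1)*R1:  [   0  -15   -9  -81 ]
R3 <- R3 - (-3)*R2:  [  0   0   3  12 ]
Row echelon form:
[ -6  -6  6  |  -6 ]
[  0   5  4  |  31 ]
[  0   0  3  |  12 ]
Back-substitution:
u = (12) / 3 = 4
t = (31 - (4)*(4)) / 5 = 3
s = (-6 - (-6)*(3) - (6)*(4)) / -6 = 2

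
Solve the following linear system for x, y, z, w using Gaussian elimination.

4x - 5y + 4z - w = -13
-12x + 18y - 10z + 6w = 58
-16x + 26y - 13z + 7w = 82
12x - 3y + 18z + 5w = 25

(-1, 3, 2, 2)

Forward elimination on [A|b]:
R2 <- R2 - (-3)*R1:  [  0   3   2   3  19 ]
R3 <- R3 - (-4)*R1:  [  0   6   3   3  30 ]
R4 <- R4 - (3)*R1:  [  0  12   6   8  64 ]
R3 <- R3 - (2)*R2:  [  0   0  -1  -3  -8 ]
R4 <- R4 - (4)*R2:  [   0    0   -2   -4  -12 ]
R4 <- R4 - (2)*R3:  [ 0  0  0  2  4 ]
Row echelon form:
[ 4  -5   4  -1  |  -13 ]
[ 0   3   2   3  |   19 ]
[ 0   0  -1  -3  |   -8 ]
[ 0   0   0   2  |    4 ]
Back-substitution:
w = (4) / 2 = 2
z = (-8 - (-3)*(2)) / -1 = 2
y = (19 - (2)*(2) - (3)*(2)) / 3 = 3
x = (-13 - (-5)*(3) - (4)*(2) - (-1)*(2)) / 4 = -1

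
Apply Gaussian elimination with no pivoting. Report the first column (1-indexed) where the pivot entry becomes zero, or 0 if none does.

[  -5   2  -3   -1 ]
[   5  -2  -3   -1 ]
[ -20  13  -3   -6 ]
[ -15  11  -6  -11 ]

Naive forward elimination:
R2 <- R2 - (-1)*R1:  [  0   0  -6  -2 ]
R3 <- R3 - (4)*R1:  [  0   5   9  -2 ]
R4 <- R4 - (3)*R1:  [  0   5   3  -8 ]
Matrix at this point:
[ -5  2  -3  -1 ]
[  0  0  -6  -2 ]
[  0  5   9  -2 ]
[  0  5   3  -8 ]
Pivot entry (2,2) is zero but row 3 has 5 in column 2 -> naive elimination stops; a row interchange (e.g. R2 <-> R3) would be required here.

first zero-pivot column = 2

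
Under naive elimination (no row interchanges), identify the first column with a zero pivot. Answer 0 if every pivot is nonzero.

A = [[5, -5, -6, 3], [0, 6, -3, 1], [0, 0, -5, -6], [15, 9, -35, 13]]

Naive forward elimination:
R4 <- R4 - (3)*R1:  [   0   24  -17    4 ]
R4 <- R4 - (4)*R2:  [  0   0  -5   0 ]
R4 <- R4 - (1)*R3:  [ 0  0  0  6 ]
All pivots nonzero; naive elimination completes without hitting a zero pivot.

first zero-pivot column = 0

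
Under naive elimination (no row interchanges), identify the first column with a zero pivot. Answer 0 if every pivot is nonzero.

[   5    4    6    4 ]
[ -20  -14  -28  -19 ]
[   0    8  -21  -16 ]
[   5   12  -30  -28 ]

first zero-pivot column = 0

Naive forward elimination:
R2 <- R2 - (-4)*R1:  [  0   2  -4  -3 ]
R4 <- R4 - (1)*R1:  [   0    8  -36  -32 ]
R3 <- R3 - (4)*R2:  [  0   0  -5  -4 ]
R4 <- R4 - (4)*R2:  [   0    0  -20  -20 ]
R4 <- R4 - (4)*R3:  [  0   0   0  -4 ]
All pivots nonzero; naive elimination completes without hitting a zero pivot.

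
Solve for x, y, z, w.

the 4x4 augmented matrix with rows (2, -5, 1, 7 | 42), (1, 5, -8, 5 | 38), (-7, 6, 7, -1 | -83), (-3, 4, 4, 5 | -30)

(3, -4, -5, 3)

Forward elimination on [A|b]:
R2 <- R2 - (1/2)*R1:  [     0   15/2  -17/2    3/2     17 ]
R3 <- R3 - (-7/2)*R1:  [     0  -23/2   21/2   47/2     64 ]
R4 <- R4 - (-3/2)*R1:  [    0  -7/2  11/2  31/2    33 ]
R3 <- R3 - (-23/15)*R2:  [       0        0   -38/15    129/5  1351/15 ]
R4 <- R4 - (-7/15)*R2:  [      0       0   23/15    81/5  614/15 ]
R4 <- R4 - (-23/38)*R3:  [       0        0        0  1209/38  3627/38 ]
Row echelon form:
[ 2    -5       1        7  |       42 ]
[ 0  15/2   -17/2      3/2  |       17 ]
[ 0     0  -38/15    129/5  |  1351/15 ]
[ 0     0       0  1209/38  |  3627/38 ]
Back-substitution:
w = (3627/38) / (1209/38) = 3
z = (1351/15 - (129/5)*(3)) / (-38/15) = -5
y = (17 - (-17/2)*(-5) - (3/2)*(3)) / (15/2) = -4
x = (42 - (-5)*(-4) - (1)*(-5) - (7)*(3)) / 2 = 3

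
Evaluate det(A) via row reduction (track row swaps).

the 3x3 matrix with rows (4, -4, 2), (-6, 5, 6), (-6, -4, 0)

det(A) = 348

Forward elimination:
R2 <- R2 - (-3/2)*R1:  [  0  -1   9 ]
R3 <- R3 - (-3/2)*R1:  [   0  -10    3 ]
R3 <- R3 - (10)*R2:  [   0    0  -87 ]
Upper-triangular form:
[ 4  -4    2 ]
[ 0  -1    9 ]
[ 0   0  -87 ]
det(A) = (-1)^0 * (4) * (-1) * (-87) = 348  (0 row swaps -> sign +1)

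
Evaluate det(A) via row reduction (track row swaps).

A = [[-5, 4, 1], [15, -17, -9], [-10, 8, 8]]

Forward elimination:
R2 <- R2 - (-3)*R1:  [  0  -5  -6 ]
R3 <- R3 - (2)*R1:  [ 0  0  6 ]
Upper-triangular form:
[ -5   4   1 ]
[  0  -5  -6 ]
[  0   0   6 ]
det(A) = (-1)^0 * (-5) * (-5) * (6) = 150  (0 row swaps -> sign +1)

det(A) = 150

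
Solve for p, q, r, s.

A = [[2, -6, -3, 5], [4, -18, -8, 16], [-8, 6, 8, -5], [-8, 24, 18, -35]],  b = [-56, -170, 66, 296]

Forward elimination on [A|b]:
R2 <- R2 - (2)*R1:  [   0   -6   -2    6  -58 ]
R3 <- R3 - (-4)*R1:  [    0   -18    -4    15  -158 ]
R4 <- R4 - (-4)*R1:  [   0    0    6  -15   72 ]
R3 <- R3 - (3)*R2:  [  0   0   2  -3  16 ]
R4 <- R4 - (3)*R3:  [  0   0   0  -6  24 ]
Row echelon form:
[ 2  -6  -3   5  |  -56 ]
[ 0  -6  -2   6  |  -58 ]
[ 0   0   2  -3  |   16 ]
[ 0   0   0  -6  |   24 ]
Back-substitution:
s = (24) / -6 = -4
r = (16 - (-3)*(-4)) / 2 = 2
q = (-58 - (-2)*(2) - (6)*(-4)) / -6 = 5
p = (-56 - (-6)*(5) - (-3)*(2) - (5)*(-4)) / 2 = 0

(0, 5, 2, -4)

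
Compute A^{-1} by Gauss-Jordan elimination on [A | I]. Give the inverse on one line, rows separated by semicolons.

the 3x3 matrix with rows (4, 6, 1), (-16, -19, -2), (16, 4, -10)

Gauss-Jordan on [A | I]:
R1 <- (1/4)*R1:  [   1  3/2  1/4  |  1/4    0    0 ]
R2 <- R2 - (-16)*R1:  [ 0  5  2  |  4  1  0 ]
R3 <- R3 - (16)*R1:  [   0  -20  -14  |   -4    0    1 ]
R2 <- (1/5)*R2:  [   0    1  2/5  |  4/5  1/5    0 ]
R1 <- R1 - (3/2)*R2:  [      1       0   -7/20  |  -19/20   -3/10       0 ]
R3 <- R3 - (-20)*R2:  [  0   0  -6  |  12   4   1 ]
R3 <- (1/-6)*R3:  [    0     0     1  |    -2  -2/3  -1/6 ]
R1 <- R1 - (-7/20)*R3:  [      1       0       0  |  -33/20   -8/15  -7/120 ]
R2 <- R2 - (2/5)*R3:  [    0     1     0  |   8/5  7/15  1/15 ]
Right block of [I | A^{-1}] is the inverse:
[ -33/20  -8/15  -7/120 ]
[    8/5   7/15    1/15 ]
[     -2   -2/3    -1/6 ]

inverse = [-33/20 -8/15 -7/120; 8/5 7/15 1/15; -2 -2/3 -1/6]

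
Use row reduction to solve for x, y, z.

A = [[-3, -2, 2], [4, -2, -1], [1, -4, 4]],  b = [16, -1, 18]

Forward elimination on [A|b]:
R2 <- R2 - (-4/3)*R1:  [     0  -14/3    5/3   61/3 ]
R3 <- R3 - (-1/3)*R1:  [     0  -14/3   14/3   70/3 ]
R3 <- R3 - (1)*R2:  [ 0  0  3  3 ]
Row echelon form:
[ -3     -2    2  |    16 ]
[  0  -14/3  5/3  |  61/3 ]
[  0      0    3  |     3 ]
Back-substitution:
z = (3) / 3 = 1
y = (61/3 - (5/3)*(1)) / (-14/3) = -4
x = (16 - (-2)*(-4) - (2)*(1)) / -3 = -2

(-2, -4, 1)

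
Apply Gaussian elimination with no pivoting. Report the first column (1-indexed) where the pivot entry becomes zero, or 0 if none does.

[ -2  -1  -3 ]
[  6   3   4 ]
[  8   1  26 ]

Naive forward elimination:
R2 <- R2 - (-3)*R1:  [  0   0  -5 ]
R3 <- R3 - (-4)*R1:  [  0  -3  14 ]
Matrix at this point:
[ -2  -1  -3 ]
[  0   0  -5 ]
[  0  -3  14 ]
Pivot entry (2,2) is zero but row 3 has -3 in column 2 -> naive elimination stops; a row interchange (e.g. R2 <-> R3) would be required here.

first zero-pivot column = 2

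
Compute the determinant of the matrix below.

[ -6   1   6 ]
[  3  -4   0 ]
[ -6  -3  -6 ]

det(A) = -324

Forward elimination:
R2 <- R2 - (-1/2)*R1:  [    0  -7/2     3 ]
R3 <- R3 - (1)*R1:  [   0   -4  -12 ]
R3 <- R3 - (8/7)*R2:  [      0       0  -108/7 ]
Upper-triangular form:
[ -6     1       6 ]
[  0  -7/2       3 ]
[  0     0  -108/7 ]
det(A) = (-1)^0 * (-6) * (-7/2) * (-108/7) = -324  (0 row swaps -> sign +1)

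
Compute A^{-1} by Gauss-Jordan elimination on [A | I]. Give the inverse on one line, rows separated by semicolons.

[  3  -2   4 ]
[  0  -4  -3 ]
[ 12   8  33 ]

inverse = [9/5 -49/30 -11/30; 3/5 -17/20 -3/20; -4/5 4/5 1/5]

Gauss-Jordan on [A | I]:
R1 <- (1/3)*R1:  [    1  -2/3   4/3  |   1/3     0     0 ]
R3 <- R3 - (12)*R1:  [  0  16  17  |  -4   0   1 ]
R2 <- (1/-4)*R2:  [    0     1   3/4  |     0  -1/4     0 ]
R1 <- R1 - (-2/3)*R2:  [    1     0  11/6  |   1/3  -1/6     0 ]
R3 <- R3 - (16)*R2:  [  0   0   5  |  -4   4   1 ]
R3 <- (1/5)*R3:  [    0     0     1  |  -4/5   4/5   1/5 ]
R1 <- R1 - (11/6)*R3:  [      1       0       0  |     9/5  -49/30  -11/30 ]
R2 <- R2 - (3/4)*R3:  [      0       1       0  |     3/5  -17/20   -3/20 ]
Right block of [I | A^{-1}] is the inverse:
[  9/5  -49/30  -11/30 ]
[  3/5  -17/20   -3/20 ]
[ -4/5     4/5     1/5 ]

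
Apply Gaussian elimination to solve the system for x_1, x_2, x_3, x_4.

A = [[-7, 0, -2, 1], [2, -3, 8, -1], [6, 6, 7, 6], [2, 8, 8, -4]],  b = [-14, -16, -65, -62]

(3, -5, -5, -3)

Forward elimination on [A|b]:
R2 <- R2 - (-2/7)*R1:  [    0    -3  52/7  -5/7   -20 ]
R3 <- R3 - (-6/7)*R1:  [    0     6  37/7  48/7   -77 ]
R4 <- R4 - (-2/7)*R1:  [     0      8   52/7  -26/7    -66 ]
R3 <- R3 - (-2)*R2:  [     0      0  141/7   38/7   -117 ]
R4 <- R4 - (-8/3)*R2:  [       0        0   572/21  -118/21   -358/3 ]
R4 <- R4 - (572/423)*R3:  [         0          0          0  -5482/423   5482/141 ]
Row echelon form:
[ -7   0     -2          1  |       -14 ]
[  0  -3   52/7       -5/7  |       -20 ]
[  0   0  141/7       38/7  |      -117 ]
[  0   0      0  -5482/423  |  5482/141 ]
Back-substitution:
x_4 = (5482/141) / (-5482/423) = -3
x_3 = (-117 - (38/7)*(-3)) / (141/7) = -5
x_2 = (-20 - (52/7)*(-5) - (-5/7)*(-3)) / -3 = -5
x_1 = (-14 - (-2)*(-5) - (1)*(-3)) / -7 = 3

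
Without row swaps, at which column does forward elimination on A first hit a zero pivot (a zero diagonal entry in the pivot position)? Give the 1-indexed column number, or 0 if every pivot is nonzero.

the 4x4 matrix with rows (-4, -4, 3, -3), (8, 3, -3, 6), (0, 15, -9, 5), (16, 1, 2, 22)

Naive forward elimination:
R2 <- R2 - (-2)*R1:  [  0  -5   3   0 ]
R4 <- R4 - (-4)*R1:  [   0  -15   14   10 ]
R3 <- R3 - (-3)*R2:  [ 0  0  0  5 ]
R4 <- R4 - (3)*R2:  [  0   0   5  10 ]
Matrix at this point:
[ -4  -4  3  -3 ]
[  0  -5  3   0 ]
[  0   0  0   5 ]
[  0   0  5  10 ]
Pivot entry (3,3) is zero but row 4 has 5 in column 3 -> naive elimination stops; a row interchange (e.g. R3 <-> R4) would be required here.

first zero-pivot column = 3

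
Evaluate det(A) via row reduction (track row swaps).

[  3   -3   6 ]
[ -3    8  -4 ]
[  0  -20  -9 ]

det(A) = -15

Forward elimination:
R2 <- R2 - (-1)*R1:  [ 0  5  2 ]
R3 <- R3 - (-4)*R2:  [  0   0  -1 ]
Upper-triangular form:
[ 3  -3   6 ]
[ 0   5   2 ]
[ 0   0  -1 ]
det(A) = (-1)^0 * (3) * (5) * (-1) = -15  (0 row swaps -> sign +1)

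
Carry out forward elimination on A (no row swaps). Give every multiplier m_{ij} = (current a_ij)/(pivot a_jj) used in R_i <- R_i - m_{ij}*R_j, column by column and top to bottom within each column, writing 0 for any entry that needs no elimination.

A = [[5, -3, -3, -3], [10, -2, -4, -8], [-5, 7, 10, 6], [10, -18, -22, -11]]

Forward elimination:
R2 <- R2 - (2)*R1:  [  0   4   2  -2 ]
R3 <- R3 - (-1)*R1:  [ 0  4  7  3 ]
R4 <- R4 - (2)*R1:  [   0  -12  -16   -5 ]
R3 <- R3 - (1)*R2:  [ 0  0  5  5 ]
R4 <- R4 - (-3)*R2:  [   0    0  -10  -11 ]
R4 <- R4 - (-2)*R3:  [  0   0   0  -1 ]
Multipliers (in order of application): m_{21} = 2, m_{31} = -1, m_{41} = 2, m_{32} = 1, m_{42} = -3, m_{43} = -2

multipliers: 2, -1, 2, 1, -3, -2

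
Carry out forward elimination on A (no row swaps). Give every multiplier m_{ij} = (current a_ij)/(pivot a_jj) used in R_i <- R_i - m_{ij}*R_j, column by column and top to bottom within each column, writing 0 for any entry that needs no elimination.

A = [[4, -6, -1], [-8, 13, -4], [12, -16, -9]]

Forward elimination:
R2 <- R2 - (-2)*R1:  [  0   1  -6 ]
R3 <- R3 - (3)*R1:  [  0   2  -6 ]
R3 <- R3 - (2)*R2:  [ 0  0  6 ]
Multipliers (in order of application): m_{21} = -2, m_{31} = 3, m_{32} = 2

multipliers: -2, 3, 2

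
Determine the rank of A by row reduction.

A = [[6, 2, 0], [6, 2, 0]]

rank(A) = 1

Row reduction:
R2 <- R2 - (1)*R1:  [ 0  0  0 ]
Row echelon form:
[ 6  2  0 ]
[ 0  0  0 ]
Nonzero rows / pivot columns: 1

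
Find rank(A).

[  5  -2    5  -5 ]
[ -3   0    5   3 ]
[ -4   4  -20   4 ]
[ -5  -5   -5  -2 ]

Row reduction:
R2 <- R2 - (-3/5)*R1:  [    0  -6/5     8     0 ]
R3 <- R3 - (-4/5)*R1:  [    0  12/5   -16     0 ]
R4 <- R4 - (-1)*R1:  [  0  -7   0  -7 ]
R3 <- R3 - (-2)*R2:  [ 0  0  0  0 ]
R4 <- R4 - (35/6)*R2:  [      0       0  -140/3      -7 ]
R3 <-> R4   (pivot in column 3 was zero)
[ 5    -2       5  -5 ]
[ 0  -6/5       8   0 ]
[ 0     0  -140/3  -7 ]
[ 0     0       0   0 ]
Row echelon form:
[ 5    -2       5  -5 ]
[ 0  -6/5       8   0 ]
[ 0     0  -140/3  -7 ]
[ 0     0       0   0 ]
Nonzero rows / pivot columns: 3

rank(A) = 3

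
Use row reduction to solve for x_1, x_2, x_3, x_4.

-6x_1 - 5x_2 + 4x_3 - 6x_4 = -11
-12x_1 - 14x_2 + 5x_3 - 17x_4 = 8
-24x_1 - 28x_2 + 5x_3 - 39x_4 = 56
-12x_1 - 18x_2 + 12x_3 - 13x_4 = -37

(4, 1, -3, -5)

Forward elimination on [A|b]:
R2 <- R2 - (2)*R1:  [  0  -4  -3  -5  30 ]
R3 <- R3 - (4)*R1:  [   0   -8  -11  -15  100 ]
R4 <- R4 - (2)*R1:  [   0   -8    4   -1  -15 ]
R3 <- R3 - (2)*R2:  [  0   0  -5  -5  40 ]
R4 <- R4 - (2)*R2:  [   0    0   10    9  -75 ]
R4 <- R4 - (-2)*R3:  [  0   0   0  -1   5 ]
Row echelon form:
[ -6  -5   4  -6  |  -11 ]
[  0  -4  -3  -5  |   30 ]
[  0   0  -5  -5  |   40 ]
[  0   0   0  -1  |    5 ]
Back-substitution:
x_4 = (5) / -1 = -5
x_3 = (40 - (-5)*(-5)) / -5 = -3
x_2 = (30 - (-3)*(-3) - (-5)*(-5)) / -4 = 1
x_1 = (-11 - (-5)*(1) - (4)*(-3) - (-6)*(-5)) / -6 = 4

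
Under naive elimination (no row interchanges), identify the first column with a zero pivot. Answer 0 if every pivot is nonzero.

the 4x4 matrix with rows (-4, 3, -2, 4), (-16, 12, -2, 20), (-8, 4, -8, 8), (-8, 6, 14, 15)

Naive forward elimination:
R2 <- R2 - (4)*R1:  [ 0  0  6  4 ]
R3 <- R3 - (2)*R1:  [  0  -2  -4   0 ]
R4 <- R4 - (2)*R1:  [  0   0  18   7 ]
Matrix at this point:
[ -4   3  -2  4 ]
[  0   0   6  4 ]
[  0  -2  -4  0 ]
[  0   0  18  7 ]
Pivot entry (2,2) is zero but row 3 has -2 in column 2 -> naive elimination stops; a row interchange (e.g. R2 <-> R3) would be required here.

first zero-pivot column = 2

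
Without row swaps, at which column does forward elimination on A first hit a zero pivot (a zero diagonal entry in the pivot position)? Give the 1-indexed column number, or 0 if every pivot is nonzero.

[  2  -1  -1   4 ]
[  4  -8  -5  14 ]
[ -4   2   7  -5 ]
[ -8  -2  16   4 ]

Naive forward elimination:
R2 <- R2 - (2)*R1:  [  0  -6  -3   6 ]
R3 <- R3 - (-2)*R1:  [ 0  0  5  3 ]
R4 <- R4 - (-4)*R1:  [  0  -6  12  20 ]
R4 <- R4 - (1)*R2:  [  0   0  15  14 ]
R4 <- R4 - (3)*R3:  [ 0  0  0  5 ]
All pivots nonzero; naive elimination completes without hitting a zero pivot.

first zero-pivot column = 0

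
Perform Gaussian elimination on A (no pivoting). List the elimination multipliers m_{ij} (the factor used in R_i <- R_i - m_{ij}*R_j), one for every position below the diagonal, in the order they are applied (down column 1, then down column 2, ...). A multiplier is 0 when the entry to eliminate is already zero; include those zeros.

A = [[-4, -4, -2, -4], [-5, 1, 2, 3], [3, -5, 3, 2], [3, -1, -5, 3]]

multipliers: 5/4, -3/4, -3/4, -4/3, -2/3, -7/15

Forward elimination:
R2 <- R2 - (5/4)*R1:  [   0    6  9/2    8 ]
R3 <- R3 - (-3/4)*R1:  [   0   -8  3/2   -1 ]
R4 <- R4 - (-3/4)*R1:  [     0     -4  -13/2      0 ]
R3 <- R3 - (-4/3)*R2:  [    0     0  15/2  29/3 ]
R4 <- R4 - (-2/3)*R2:  [    0     0  -7/2  16/3 ]
R4 <- R4 - (-7/15)*R3:  [      0       0       0  443/45 ]
Multipliers (in order of application): m_{21} = 5/4, m_{31} = -3/4, m_{41} = -3/4, m_{32} = -4/3, m_{42} = -2/3, m_{43} = -7/15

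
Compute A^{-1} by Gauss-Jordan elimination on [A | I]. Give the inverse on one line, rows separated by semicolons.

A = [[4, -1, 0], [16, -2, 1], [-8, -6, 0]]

Gauss-Jordan on [A | I]:
R1 <- (1/4)*R1:  [    1  -1/4     0  |   1/4     0     0 ]
R2 <- R2 - (16)*R1:  [  0   2   1  |  -4   1   0 ]
R3 <- R3 - (-8)*R1:  [  0  -8   0  |   2   0   1 ]
R2 <- (1/2)*R2:  [   0    1  1/2  |   -2  1/2    0 ]
R1 <- R1 - (-1/4)*R2:  [    1     0   1/8  |  -1/4   1/8     0 ]
R3 <- R3 - (-8)*R2:  [   0    0    4  |  -14    4    1 ]
R3 <- (1/4)*R3:  [    0     0     1  |  -7/2     1   1/4 ]
R1 <- R1 - (1/8)*R3:  [     1      0      0  |   3/16      0  -1/32 ]
R2 <- R2 - (1/2)*R3:  [    0     1     0  |  -1/4     0  -1/8 ]
Right block of [I | A^{-1}] is the inverse:
[ 3/16  0  -1/32 ]
[ -1/4  0   -1/8 ]
[ -7/2  1    1/4 ]

inverse = [3/16 0 -1/32; -1/4 0 -1/8; -7/2 1 1/4]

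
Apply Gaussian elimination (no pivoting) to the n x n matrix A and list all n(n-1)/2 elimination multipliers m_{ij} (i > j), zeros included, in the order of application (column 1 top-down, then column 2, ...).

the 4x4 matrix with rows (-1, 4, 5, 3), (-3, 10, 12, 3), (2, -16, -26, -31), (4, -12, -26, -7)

Forward elimination:
R2 <- R2 - (3)*R1:  [  0  -2  -3  -6 ]
R3 <- R3 - (-2)*R1:  [   0   -8  -16  -25 ]
R4 <- R4 - (-4)*R1:  [  0   4  -6   5 ]
R3 <- R3 - (4)*R2:  [  0   0  -4  -1 ]
R4 <- R4 - (-2)*R2:  [   0    0  -12   -7 ]
R4 <- R4 - (3)*R3:  [  0   0   0  -4 ]
Multipliers (in order of application): m_{21} = 3, m_{31} = -2, m_{41} = -4, m_{32} = 4, m_{42} = -2, m_{43} = 3

multipliers: 3, -2, -4, 4, -2, 3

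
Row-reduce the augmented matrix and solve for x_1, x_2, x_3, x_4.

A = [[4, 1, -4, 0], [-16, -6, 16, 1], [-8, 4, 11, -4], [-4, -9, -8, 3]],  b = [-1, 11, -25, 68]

(-2, -5, -3, -3)

Forward elimination on [A|b]:
R2 <- R2 - (-4)*R1:  [  0  -2   0   1   7 ]
R3 <- R3 - (-2)*R1:  [   0    6    3   -4  -27 ]
R4 <- R4 - (-1)*R1:  [   0   -8  -12    3   67 ]
R3 <- R3 - (-3)*R2:  [  0   0   3  -1  -6 ]
R4 <- R4 - (4)*R2:  [   0    0  -12   -1   39 ]
R4 <- R4 - (-4)*R3:  [  0   0   0  -5  15 ]
Row echelon form:
[ 4   1  -4   0  |  -1 ]
[ 0  -2   0   1  |   7 ]
[ 0   0   3  -1  |  -6 ]
[ 0   0   0  -5  |  15 ]
Back-substitution:
x_4 = (15) / -5 = -3
x_3 = (-6 - (-1)*(-3)) / 3 = -3
x_2 = (7 - (1)*(-3)) / -2 = -5
x_1 = (-1 - (1)*(-5) - (-4)*(-3)) / 4 = -2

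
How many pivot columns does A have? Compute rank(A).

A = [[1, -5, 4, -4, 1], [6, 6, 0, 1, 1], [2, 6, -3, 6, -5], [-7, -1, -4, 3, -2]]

Row reduction:
R2 <- R2 - (6)*R1:  [   0   36  -24   25   -5 ]
R3 <- R3 - (2)*R1:  [   0   16  -11   14   -7 ]
R4 <- R4 - (-7)*R1:  [   0  -36   24  -25    5 ]
R3 <- R3 - (4/9)*R2:  [     0      0   -1/3   26/9  -43/9 ]
R4 <- R4 - (-1)*R2:  [ 0  0  0  0  0 ]
Row echelon form:
[ 1  -5     4    -4      1 ]
[ 0  36   -24    25     -5 ]
[ 0   0  -1/3  26/9  -43/9 ]
[ 0   0     0     0      0 ]
Nonzero rows / pivot columns: 3

rank(A) = 3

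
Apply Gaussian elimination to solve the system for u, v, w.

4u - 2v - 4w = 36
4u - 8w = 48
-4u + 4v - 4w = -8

Forward elimination on [A|b]:
R2 <- R2 - (1)*R1:  [  0   2  -4  12 ]
R3 <- R3 - (-1)*R1:  [  0   2  -8  28 ]
R3 <- R3 - (1)*R2:  [  0   0  -4  16 ]
Row echelon form:
[ 4  -2  -4  |  36 ]
[ 0   2  -4  |  12 ]
[ 0   0  -4  |  16 ]
Back-substitution:
w = (16) / -4 = -4
v = (12 - (-4)*(-4)) / 2 = -2
u = (36 - (-2)*(-2) - (-4)*(-4)) / 4 = 4

(4, -2, -4)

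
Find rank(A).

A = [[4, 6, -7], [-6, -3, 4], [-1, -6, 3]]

rank(A) = 3

Row reduction:
R2 <- R2 - (-3/2)*R1:  [     0      6  -13/2 ]
R3 <- R3 - (-1/4)*R1:  [    0  -9/2   5/4 ]
R3 <- R3 - (-3/4)*R2:  [     0      0  -29/8 ]
Row echelon form:
[ 4  6     -7 ]
[ 0  6  -13/2 ]
[ 0  0  -29/8 ]
Nonzero rows / pivot columns: 3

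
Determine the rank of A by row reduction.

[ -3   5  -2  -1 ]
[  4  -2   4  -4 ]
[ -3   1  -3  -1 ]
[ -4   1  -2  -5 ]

Row reduction:
R2 <- R2 - (-4/3)*R1:  [     0   14/3    4/3  -16/3 ]
R3 <- R3 - (1)*R1:  [  0  -4  -1   0 ]
R4 <- R4 - (4/3)*R1:  [     0  -17/3    2/3  -11/3 ]
R3 <- R3 - (-6/7)*R2:  [     0      0    1/7  -32/7 ]
R4 <- R4 - (-17/14)*R2:  [     0      0   16/7  -71/7 ]
R4 <- R4 - (16)*R3:  [  0   0   0  63 ]
Row echelon form:
[ -3     5   -2     -1 ]
[  0  14/3  4/3  -16/3 ]
[  0     0  1/7  -32/7 ]
[  0     0    0     63 ]
Nonzero rows / pivot columns: 4

rank(A) = 4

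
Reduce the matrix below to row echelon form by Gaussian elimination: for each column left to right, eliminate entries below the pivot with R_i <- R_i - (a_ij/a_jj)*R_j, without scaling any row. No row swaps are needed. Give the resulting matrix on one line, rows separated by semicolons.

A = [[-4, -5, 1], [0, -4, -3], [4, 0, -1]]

Forward elimination:
R3 <- R3 - (-1)*R1:  [  0  -5   0 ]
R3 <- R3 - (5/4)*R2:  [    0     0  15/4 ]
Row echelon form:
[ -4  -5     1 ]
[  0  -4    -3 ]
[  0   0  15/4 ]

REF = [-4 -5 1; 0 -4 -3; 0 0 15/4]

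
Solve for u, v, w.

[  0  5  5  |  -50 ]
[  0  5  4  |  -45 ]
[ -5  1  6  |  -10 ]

(-5, -5, -5)

Forward elimination on [A|b]:
R1 <-> R3   (pivot in column 1 was zero)
[ -5  1  6  -10 ]
[  0  5  4  -45 ]
[  0  5  5  -50 ]
R3 <- R3 - (1)*R2:  [  0   0   1  -5 ]
Row echelon form:
[ -5  1  6  |  -10 ]
[  0  5  4  |  -45 ]
[  0  0  1  |   -5 ]
Back-substitution:
w = (-5) / 1 = -5
v = (-45 - (4)*(-5)) / 5 = -5
u = (-10 - (1)*(-5) - (6)*(-5)) / -5 = -5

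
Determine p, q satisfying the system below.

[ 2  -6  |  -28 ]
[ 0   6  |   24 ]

(-2, 4)

Forward elimination on [A|b]:
Row echelon form:
[ 2  -6  |  -28 ]
[ 0   6  |   24 ]
Back-substitution:
q = (24) / 6 = 4
p = (-28 - (-6)*(4)) / 2 = -2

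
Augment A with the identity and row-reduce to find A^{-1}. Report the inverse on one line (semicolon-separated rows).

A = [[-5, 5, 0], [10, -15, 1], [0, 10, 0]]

inverse = [-1/5 0 1/10; 0 0 1/10; 2 1 1/2]

Gauss-Jordan on [A | I]:
R1 <- (1/-5)*R1:  [    1    -1     0  |  -1/5     0     0 ]
R2 <- R2 - (10)*R1:  [  0  -5   1  |   2   1   0 ]
R2 <- (1/-5)*R2:  [    0     1  -1/5  |  -2/5  -1/5     0 ]
R1 <- R1 - (-1)*R2:  [    1     0  -1/5  |  -3/5  -1/5     0 ]
R3 <- R3 - (10)*R2:  [ 0  0  2  |  4  2  1 ]
R3 <- (1/2)*R3:  [   0    0    1  |    2    1  1/2 ]
R1 <- R1 - (-1/5)*R3:  [    1     0     0  |  -1/5     0  1/10 ]
R2 <- R2 - (-1/5)*R3:  [    0     1     0  |     0     0  1/10 ]
Right block of [I | A^{-1}] is the inverse:
[ -1/5  0  1/10 ]
[    0  0  1/10 ]
[    2  1   1/2 ]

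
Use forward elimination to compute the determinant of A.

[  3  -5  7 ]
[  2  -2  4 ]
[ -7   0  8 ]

Forward elimination:
R2 <- R2 - (2/3)*R1:  [    0   4/3  -2/3 ]
R3 <- R3 - (-7/3)*R1:  [     0  -35/3   73/3 ]
R3 <- R3 - (-35/4)*R2:  [    0     0  37/2 ]
Upper-triangular form:
[ 3   -5     7 ]
[ 0  4/3  -2/3 ]
[ 0    0  37/2 ]
det(A) = (-1)^0 * (3) * (4/3) * (37/2) = 74  (0 row swaps -> sign +1)

det(A) = 74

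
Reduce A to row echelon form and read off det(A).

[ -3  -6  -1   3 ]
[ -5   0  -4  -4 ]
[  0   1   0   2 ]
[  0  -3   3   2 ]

det(A) = 205

Forward elimination:
R2 <- R2 - (5/3)*R1:  [    0    10  -7/3    -9 ]
R3 <- R3 - (1/10)*R2:  [     0      0   7/30  29/10 ]
R4 <- R4 - (-3/10)*R2:  [     0      0  23/10  -7/10 ]
R4 <- R4 - (69/7)*R3:  [      0       0       0  -205/7 ]
Upper-triangular form:
[ -3  -6    -1       3 ]
[  0  10  -7/3      -9 ]
[  0   0  7/30   29/10 ]
[  0   0     0  -205/7 ]
det(A) = (-1)^0 * (-3) * (10) * (7/30) * (-205/7) = 205  (0 row swaps -> sign +1)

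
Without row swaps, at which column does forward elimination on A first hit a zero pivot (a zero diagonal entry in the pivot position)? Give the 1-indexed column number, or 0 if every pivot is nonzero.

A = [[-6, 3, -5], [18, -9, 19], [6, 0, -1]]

first zero-pivot column = 2

Naive forward elimination:
R2 <- R2 - (-3)*R1:  [ 0  0  4 ]
R3 <- R3 - (-1)*R1:  [  0   3  -6 ]
Matrix at this point:
[ -6  3  -5 ]
[  0  0   4 ]
[  0  3  -6 ]
Pivot entry (2,2) is zero but row 3 has 3 in column 2 -> naive elimination stops; a row interchange (e.g. R2 <-> R3) would be required here.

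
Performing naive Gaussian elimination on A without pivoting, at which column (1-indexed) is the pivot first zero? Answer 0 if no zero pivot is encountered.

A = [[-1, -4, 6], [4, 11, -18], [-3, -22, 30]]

Naive forward elimination:
R2 <- R2 - (-4)*R1:  [  0  -5   6 ]
R3 <- R3 - (3)*R1:  [   0  -10   12 ]
R3 <- R3 - (2)*R2:  [ 0  0  0 ]
Matrix at this point:
[ -1  -4  6 ]
[  0  -5  6 ]
[  0   0  0 ]
Pivot entry (3,3) in the last row is zero and there are no rows below to swap with -> zero pivot in column 3 (A is singular).

first zero-pivot column = 3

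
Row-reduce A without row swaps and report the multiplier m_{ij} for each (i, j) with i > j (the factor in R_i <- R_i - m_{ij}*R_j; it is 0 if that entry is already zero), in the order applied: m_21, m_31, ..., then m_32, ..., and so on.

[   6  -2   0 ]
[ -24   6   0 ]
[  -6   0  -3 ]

Forward elimination:
R2 <- R2 - (-4)*R1:  [  0  -2   0 ]
R3 <- R3 - (-1)*R1:  [  0  -2  -3 ]
R3 <- R3 - (1)*R2:  [  0   0  -3 ]
Multipliers (in order of application): m_{21} = -4, m_{31} = -1, m_{32} = 1

multipliers: -4, -1, 1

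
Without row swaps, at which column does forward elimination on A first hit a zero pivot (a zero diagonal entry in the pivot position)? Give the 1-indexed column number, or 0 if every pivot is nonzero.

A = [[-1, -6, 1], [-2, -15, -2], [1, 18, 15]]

first zero-pivot column = 3

Naive forward elimination:
R2 <- R2 - (2)*R1:  [  0  -3  -4 ]
R3 <- R3 - (-1)*R1:  [  0  12  16 ]
R3 <- R3 - (-4)*R2:  [ 0  0  0 ]
Matrix at this point:
[ -1  -6   1 ]
[  0  -3  -4 ]
[  0   0   0 ]
Pivot entry (3,3) in the last row is zero and there are no rows below to swap with -> zero pivot in column 3 (A is singular).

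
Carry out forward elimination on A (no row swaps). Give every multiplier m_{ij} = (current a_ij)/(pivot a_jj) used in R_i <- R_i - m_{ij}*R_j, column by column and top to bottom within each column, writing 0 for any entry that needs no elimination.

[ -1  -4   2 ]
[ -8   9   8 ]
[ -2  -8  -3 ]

multipliers: 8, 2, 0

Forward elimination:
R2 <- R2 - (8)*R1:  [  0  41  -8 ]
R3 <- R3 - (2)*R1:  [  0   0  -7 ]
R3: entry in column 2 is already 0 -> m_{32} = 0 (no row operation needed)
Multipliers (in order of application): m_{21} = 8, m_{31} = 2, m_{32} = 0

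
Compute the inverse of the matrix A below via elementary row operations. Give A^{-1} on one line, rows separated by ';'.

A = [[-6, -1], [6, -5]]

inverse = [-5/36 1/36; -1/6 -1/6]

Gauss-Jordan on [A | I]:
R1 <- (1/-6)*R1:  [    1   1/6  |  -1/6     0 ]
R2 <- R2 - (6)*R1:  [  0  -6  |   1   1 ]
R2 <- (1/-6)*R2:  [    0     1  |  -1/6  -1/6 ]
R1 <- R1 - (1/6)*R2:  [     1      0  |  -5/36   1/36 ]
Right block of [I | A^{-1}] is the inverse:
[ -5/36  1/36 ]
[  -1/6  -1/6 ]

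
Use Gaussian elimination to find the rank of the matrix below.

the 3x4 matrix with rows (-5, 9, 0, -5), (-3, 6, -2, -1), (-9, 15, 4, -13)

rank(A) = 2

Row reduction:
R2 <- R2 - (3/5)*R1:  [   0  3/5   -2    2 ]
R3 <- R3 - (9/5)*R1:  [    0  -6/5     4    -4 ]
R3 <- R3 - (-2)*R2:  [ 0  0  0  0 ]
Row echelon form:
[ -5    9   0  -5 ]
[  0  3/5  -2   2 ]
[  0    0   0   0 ]
Nonzero rows / pivot columns: 2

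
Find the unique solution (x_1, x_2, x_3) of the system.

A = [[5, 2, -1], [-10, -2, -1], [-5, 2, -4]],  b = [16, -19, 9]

Forward elimination on [A|b]:
R2 <- R2 - (-2)*R1:  [  0   2  -3  13 ]
R3 <- R3 - (-1)*R1:  [  0   4  -5  25 ]
R3 <- R3 - (2)*R2:  [  0   0   1  -1 ]
Row echelon form:
[ 5  2  -1  |  16 ]
[ 0  2  -3  |  13 ]
[ 0  0   1  |  -1 ]
Back-substitution:
x_3 = (-1) / 1 = -1
x_2 = (13 - (-3)*(-1)) / 2 = 5
x_1 = (16 - (2)*(5) - (-1)*(-1)) / 5 = 1

(1, 5, -1)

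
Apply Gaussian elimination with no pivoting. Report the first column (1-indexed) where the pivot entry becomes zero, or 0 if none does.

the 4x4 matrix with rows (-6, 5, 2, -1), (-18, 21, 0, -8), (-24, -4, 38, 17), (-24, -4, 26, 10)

Naive forward elimination:
R2 <- R2 - (3)*R1:  [  0   6  -6  -5 ]
R3 <- R3 - (4)*R1:  [   0  -24   30   21 ]
R4 <- R4 - (4)*R1:  [   0  -24   18   14 ]
R3 <- R3 - (-4)*R2:  [ 0  0  6  1 ]
R4 <- R4 - (-4)*R2:  [  0   0  -6  -6 ]
R4 <- R4 - (-1)*R3:  [  0   0   0  -5 ]
All pivots nonzero; naive elimination completes without hitting a zero pivot.

first zero-pivot column = 0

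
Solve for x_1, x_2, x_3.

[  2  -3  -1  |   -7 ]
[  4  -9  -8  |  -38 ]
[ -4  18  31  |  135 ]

(-4, -2, 5)

Forward elimination on [A|b]:
R2 <- R2 - (2)*R1:  [   0   -3   -6  -24 ]
R3 <- R3 - (-2)*R1:  [   0   12   29  121 ]
R3 <- R3 - (-4)*R2:  [  0   0   5  25 ]
Row echelon form:
[ 2  -3  -1  |   -7 ]
[ 0  -3  -6  |  -24 ]
[ 0   0   5  |   25 ]
Back-substitution:
x_3 = (25) / 5 = 5
x_2 = (-24 - (-6)*(5)) / -3 = -2
x_1 = (-7 - (-3)*(-2) - (-1)*(5)) / 2 = -4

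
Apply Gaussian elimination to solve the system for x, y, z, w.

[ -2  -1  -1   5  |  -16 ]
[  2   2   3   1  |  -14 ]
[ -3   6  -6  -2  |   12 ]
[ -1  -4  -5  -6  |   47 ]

Forward elimination on [A|b]:
R2 <- R2 - (-1)*R1:  [   0    1    2    6  -30 ]
R3 <- R3 - (3/2)*R1:  [     0   15/2   -9/2  -19/2     36 ]
R4 <- R4 - (1/2)*R1:  [     0   -7/2   -9/2  -17/2     55 ]
R3 <- R3 - (15/2)*R2:  [      0       0   -39/2  -109/2     261 ]
R4 <- R4 - (-7/2)*R2:  [    0     0   5/2  25/2   -50 ]
R4 <- R4 - (-5/39)*R3:  [       0        0        0   215/39  -215/13 ]
Row echelon form:
[ -2  -1     -1       5  |      -16 ]
[  0   1      2       6  |      -30 ]
[  0   0  -39/2  -109/2  |      261 ]
[  0   0      0  215/39  |  -215/13 ]
Back-substitution:
w = (-215/13) / (215/39) = -3
z = (261 - (-109/2)*(-3)) / (-39/2) = -5
y = (-30 - (2)*(-5) - (6)*(-3)) / 1 = -2
x = (-16 - (-1)*(-2) - (-1)*(-5) - (5)*(-3)) / -2 = 4

(4, -2, -5, -3)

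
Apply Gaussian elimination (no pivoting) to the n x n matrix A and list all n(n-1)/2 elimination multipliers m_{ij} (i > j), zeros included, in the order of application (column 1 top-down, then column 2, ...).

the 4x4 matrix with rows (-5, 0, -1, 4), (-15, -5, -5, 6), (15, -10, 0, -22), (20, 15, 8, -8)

Forward elimination:
R2 <- R2 - (3)*R1:  [  0  -5  -2  -6 ]
R3 <- R3 - (-3)*R1:  [   0  -10   -3  -10 ]
R4 <- R4 - (-4)*R1:  [  0  15   4   8 ]
R3 <- R3 - (2)*R2:  [ 0  0  1  2 ]
R4 <- R4 - (-3)*R2:  [   0    0   -2  -10 ]
R4 <- R4 - (-2)*R3:  [  0   0   0  -6 ]
Multipliers (in order of application): m_{21} = 3, m_{31} = -3, m_{41} = -4, m_{32} = 2, m_{42} = -3, m_{43} = -2

multipliers: 3, -3, -4, 2, -3, -2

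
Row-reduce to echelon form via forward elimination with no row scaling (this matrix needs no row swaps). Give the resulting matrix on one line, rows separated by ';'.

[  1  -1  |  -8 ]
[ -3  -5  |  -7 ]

Forward elimination:
R2 <- R2 - (-3)*R1:  [   0   -8  -31 ]
Row echelon form:
[ 1  -1  |   -8 ]
[ 0  -8  |  -31 ]

REF = [1 -1 -8; 0 -8 -31]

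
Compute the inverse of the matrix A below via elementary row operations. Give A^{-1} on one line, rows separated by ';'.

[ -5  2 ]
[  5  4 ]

Gauss-Jordan on [A | I]:
R1 <- (1/-5)*R1:  [    1  -2/5  |  -1/5     0 ]
R2 <- R2 - (5)*R1:  [ 0  6  |  1  1 ]
R2 <- (1/6)*R2:  [   0    1  |  1/6  1/6 ]
R1 <- R1 - (-2/5)*R2:  [     1      0  |  -2/15   1/15 ]
Right block of [I | A^{-1}] is the inverse:
[ -2/15  1/15 ]
[   1/6   1/6 ]

inverse = [-2/15 1/15; 1/6 1/6]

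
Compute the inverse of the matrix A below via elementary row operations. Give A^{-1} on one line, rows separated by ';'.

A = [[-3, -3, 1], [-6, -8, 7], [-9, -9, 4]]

inverse = [31/6 1/2 -13/6; -13/2 -1/2 5/2; -3 0 1]

Gauss-Jordan on [A | I]:
R1 <- (1/-3)*R1:  [    1     1  -1/3  |  -1/3     0     0 ]
R2 <- R2 - (-6)*R1:  [  0  -2   5  |  -2   1   0 ]
R3 <- R3 - (-9)*R1:  [  0   0   1  |  -3   0   1 ]
R2 <- (1/-2)*R2:  [    0     1  -5/2  |     1  -1/2     0 ]
R1 <- R1 - (1)*R2:  [    1     0  13/6  |  -4/3   1/2     0 ]
R1 <- R1 - (13/6)*R3:  [     1      0      0  |   31/6    1/2  -13/6 ]
R2 <- R2 - (-5/2)*R3:  [     0      1      0  |  -13/2   -1/2    5/2 ]
Right block of [I | A^{-1}] is the inverse:
[  31/6   1/2  -13/6 ]
[ -13/2  -1/2    5/2 ]
[    -3     0      1 ]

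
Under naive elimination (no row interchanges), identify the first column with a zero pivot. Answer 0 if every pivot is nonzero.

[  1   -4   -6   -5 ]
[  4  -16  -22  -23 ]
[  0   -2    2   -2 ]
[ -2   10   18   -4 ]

Naive forward elimination:
R2 <- R2 - (4)*R1:  [  0   0   2  -3 ]
R4 <- R4 - (-2)*R1:  [   0    2    6  -14 ]
Matrix at this point:
[ 1  -4  -6   -5 ]
[ 0   0   2   -3 ]
[ 0  -2   2   -2 ]
[ 0   2   6  -14 ]
Pivot entry (2,2) is zero but row 3 has -2 in column 2 -> naive elimination stops; a row interchange (e.g. R2 <-> R3) would be required here.

first zero-pivot column = 2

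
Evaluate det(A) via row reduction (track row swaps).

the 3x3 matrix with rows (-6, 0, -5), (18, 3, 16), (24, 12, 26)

Forward elimination:
R2 <- R2 - (-3)*R1:  [ 0  3  1 ]
R3 <- R3 - (-4)*R1:  [  0  12   6 ]
R3 <- R3 - (4)*R2:  [ 0  0  2 ]
Upper-triangular form:
[ -6  0  -5 ]
[  0  3   1 ]
[  0  0   2 ]
det(A) = (-1)^0 * (-6) * (3) * (2) = -36  (0 row swaps -> sign +1)

det(A) = -36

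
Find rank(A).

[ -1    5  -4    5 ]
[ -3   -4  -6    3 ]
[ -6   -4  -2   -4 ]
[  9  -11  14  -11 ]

rank(A) = 3

Row reduction:
R2 <- R2 - (3)*R1:  [   0  -19    6  -12 ]
R3 <- R3 - (6)*R1:  [   0  -34   22  -34 ]
R4 <- R4 - (-9)*R1:  [   0   34  -22   34 ]
R3 <- R3 - (34/19)*R2:  [       0        0   214/19  -238/19 ]
R4 <- R4 - (-34/19)*R2:  [       0        0  -214/19   238/19 ]
R4 <- R4 - (-1)*R3:  [ 0  0  0  0 ]
Row echelon form:
[ -1    5      -4        5 ]
[  0  -19       6      -12 ]
[  0    0  214/19  -238/19 ]
[  0    0       0        0 ]
Nonzero rows / pivot columns: 3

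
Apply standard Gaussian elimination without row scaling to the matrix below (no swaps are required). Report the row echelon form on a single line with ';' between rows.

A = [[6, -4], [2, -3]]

REF = [6 -4; 0 -5/3]

Forward elimination:
R2 <- R2 - (1/3)*R1:  [    0  -5/3 ]
Row echelon form:
[ 6    -4 ]
[ 0  -5/3 ]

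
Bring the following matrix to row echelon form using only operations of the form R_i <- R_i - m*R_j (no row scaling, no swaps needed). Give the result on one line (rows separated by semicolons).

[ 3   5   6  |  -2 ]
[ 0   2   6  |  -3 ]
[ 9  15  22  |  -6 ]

REF = [3 5 6 -2; 0 2 6 -3; 0 0 4 0]

Forward elimination:
R3 <- R3 - (3)*R1:  [ 0  0  4  0 ]
Row echelon form:
[ 3  5  6  |  -2 ]
[ 0  2  6  |  -3 ]
[ 0  0  4  |   0 ]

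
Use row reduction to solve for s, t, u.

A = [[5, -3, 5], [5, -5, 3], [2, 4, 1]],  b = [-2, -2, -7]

Forward elimination on [A|b]:
R2 <- R2 - (1)*R1:  [  0  -2  -2   0 ]
R3 <- R3 - (2/5)*R1:  [     0   26/5     -1  -31/5 ]
R3 <- R3 - (-13/5)*R2:  [     0      0  -31/5  -31/5 ]
Row echelon form:
[ 5  -3      5  |     -2 ]
[ 0  -2     -2  |      0 ]
[ 0   0  -31/5  |  -31/5 ]
Back-substitution:
u = (-31/5) / (-31/5) = 1
t = (0 - (-2)*(1)) / -2 = -1
s = (-2 - (-3)*(-1) - (5)*(1)) / 5 = -2

(-2, -1, 1)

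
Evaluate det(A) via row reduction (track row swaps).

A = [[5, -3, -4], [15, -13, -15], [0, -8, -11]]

Forward elimination:
R2 <- R2 - (3)*R1:  [  0  -4  -3 ]
R3 <- R3 - (2)*R2:  [  0   0  -5 ]
Upper-triangular form:
[ 5  -3  -4 ]
[ 0  -4  -3 ]
[ 0   0  -5 ]
det(A) = (-1)^0 * (5) * (-4) * (-5) = 100  (0 row swaps -> sign +1)

det(A) = 100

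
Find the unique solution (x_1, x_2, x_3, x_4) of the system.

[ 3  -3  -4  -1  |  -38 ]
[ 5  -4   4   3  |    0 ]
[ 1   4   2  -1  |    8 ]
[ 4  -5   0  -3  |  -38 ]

Forward elimination on [A|b]:
R2 <- R2 - (5/3)*R1:  [     0      1   32/3   14/3  190/3 ]
R3 <- R3 - (1/3)*R1:  [    0     5  10/3  -2/3  62/3 ]
R4 <- R4 - (4/3)*R1:  [    0    -1  16/3  -5/3  38/3 ]
R3 <- R3 - (5)*R2:  [    0     0   -50   -24  -296 ]
R4 <- R4 - (-1)*R2:  [  0   0  16   3  76 ]
R4 <- R4 - (-8/25)*R3:  [       0        0        0  -117/25  -468/25 ]
Row echelon form:
[ 3  -3    -4       -1  |      -38 ]
[ 0   1  32/3     14/3  |    190/3 ]
[ 0   0   -50      -24  |     -296 ]
[ 0   0     0  -117/25  |  -468/25 ]
Back-substitution:
x_4 = (-468/25) / (-117/25) = 4
x_3 = (-296 - (-24)*(4)) / -50 = 4
x_2 = (190/3 - (32/3)*(4) - (14/3)*(4)) / 1 = 2
x_1 = (-38 - (-3)*(2) - (-4)*(4) - (-1)*(4)) / 3 = -4

(-4, 2, 4, 4)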